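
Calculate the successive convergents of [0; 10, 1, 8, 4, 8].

0/1, 1/10, 1/11, 9/98, 37/403, 305/3322

Using the convergent recurrence p_i = a_i*p_{i-1} + p_{i-2}, q_i = a_i*q_{i-1} + q_{i-2} with p_{-2}=0, p_{-1}=1, q_{-2}=1, q_{-1}=0:
  i=0: a_0=0, p_0 = 0*1 + 0 = 0, q_0 = 0*0 + 1 = 1.
  i=1: a_1=10, p_1 = 10*0 + 1 = 1, q_1 = 10*1 + 0 = 10.
  i=2: a_2=1, p_2 = 1*1 + 0 = 1, q_2 = 1*10 + 1 = 11.
  i=3: a_3=8, p_3 = 8*1 + 1 = 9, q_3 = 8*11 + 10 = 98.
  i=4: a_4=4, p_4 = 4*9 + 1 = 37, q_4 = 4*98 + 11 = 403.
  i=5: a_5=8, p_5 = 8*37 + 9 = 305, q_5 = 8*403 + 98 = 3322.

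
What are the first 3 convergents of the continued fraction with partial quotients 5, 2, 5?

Using the convergent recurrence p_i = a_i*p_{i-1} + p_{i-2}, q_i = a_i*q_{i-1} + q_{i-2} with p_{-2}=0, p_{-1}=1, q_{-2}=1, q_{-1}=0:
  i=0: a_0=5, p_0 = 5*1 + 0 = 5, q_0 = 5*0 + 1 = 1.
  i=1: a_1=2, p_1 = 2*5 + 1 = 11, q_1 = 2*1 + 0 = 2.
  i=2: a_2=5, p_2 = 5*11 + 5 = 60, q_2 = 5*2 + 1 = 11.

5/1, 11/2, 60/11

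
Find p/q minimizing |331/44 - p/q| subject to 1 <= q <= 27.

173/23

Expand x = 331/44 as a continued fraction with the Euclidean algorithm:
  331 = 7*44 + 23, so a_0 = 7.
  44 = 1*23 + 21, so a_1 = 1.
  23 = 1*21 + 2, so a_2 = 1.
  21 = 10*2 + 1, so a_3 = 10.
  2 = 2*1 + 0, so a_4 = 2.
so x = [7; 1, 1, 10, 2].
Convergents (p_i = a_i*p_{i-1} + p_{i-2}, q_i = a_i*q_{i-1} + q_{i-2} with p_{-2}=0, p_{-1}=1, q_{-2}=1, q_{-1}=0), until the denominator exceeds 27:
  i=0: a_0=7, p_0 = 7*1 + 0 = 7, q_0 = 7*0 + 1 = 1.
  i=1: a_1=1, p_1 = 1*7 + 1 = 8, q_1 = 1*1 + 0 = 1.
  i=2: a_2=1, p_2 = 1*8 + 7 = 15, q_2 = 1*1 + 1 = 2.
  i=3: a_3=10, p_3 = 10*15 + 8 = 158, q_3 = 10*2 + 1 = 21.
  i=4: a_4=2, p_4 = 2*158 + 15 = 331, q_4 = 2*21 + 2 = 44.
q_4 = 44 > 27, so the last convergent with denominator <= 27 is p_3/q_3 = 158/21.
The closest fraction with denominator <= 27 is either p_3/q_3 or the intermediate fraction (k*p_3 + p_2)/(k*q_3 + q_2) with the largest k >= 1 whose denominator stays <= 27; these approach x as k grows, and every other convergent or intermediate fraction in range is farther away.
Largest k: floor((27 - q_2)/q_3) = floor((27 - 2)/21) = 1.
That gives (1*158 + 15)/(1*21 + 2) = 173/23.
Compare the errors: |x - 158/21| = |331*21 - 158*44|/(44*21) = 1/924, and |x - 173/23| = |331*23 - 173*44|/(44*23) = 1/1012.
Cross-multiplying, 1*924 = 924 < 1012 = 1*1012, so 1/1012 is smaller: the intermediate fraction 173/23 is closer to x than 158/21.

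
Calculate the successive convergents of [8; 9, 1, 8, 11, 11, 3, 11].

Using the convergent recurrence p_i = a_i*p_{i-1} + p_{i-2}, q_i = a_i*q_{i-1} + q_{i-2} with p_{-2}=0, p_{-1}=1, q_{-2}=1, q_{-1}=0:
  i=0: a_0=8, p_0 = 8*1 + 0 = 8, q_0 = 8*0 + 1 = 1.
  i=1: a_1=9, p_1 = 9*8 + 1 = 73, q_1 = 9*1 + 0 = 9.
  i=2: a_2=1, p_2 = 1*73 + 8 = 81, q_2 = 1*9 + 1 = 10.
  i=3: a_3=8, p_3 = 8*81 + 73 = 721, q_3 = 8*10 + 9 = 89.
  i=4: a_4=11, p_4 = 11*721 + 81 = 8012, q_4 = 11*89 + 10 = 989.
  i=5: a_5=11, p_5 = 11*8012 + 721 = 88853, q_5 = 11*989 + 89 = 10968.
  i=6: a_6=3, p_6 = 3*88853 + 8012 = 274571, q_6 = 3*10968 + 989 = 33893.
  i=7: a_7=11, p_7 = 11*274571 + 88853 = 3109134, q_7 = 11*33893 + 10968 = 383791.

8/1, 73/9, 81/10, 721/89, 8012/989, 88853/10968, 274571/33893, 3109134/383791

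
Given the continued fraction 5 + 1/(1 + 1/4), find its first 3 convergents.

Using the convergent recurrence p_i = a_i*p_{i-1} + p_{i-2}, q_i = a_i*q_{i-1} + q_{i-2} with p_{-2}=0, p_{-1}=1, q_{-2}=1, q_{-1}=0:
  i=0: a_0=5, p_0 = 5*1 + 0 = 5, q_0 = 5*0 + 1 = 1.
  i=1: a_1=1, p_1 = 1*5 + 1 = 6, q_1 = 1*1 + 0 = 1.
  i=2: a_2=4, p_2 = 4*6 + 5 = 29, q_2 = 4*1 + 1 = 5.

5/1, 6/1, 29/5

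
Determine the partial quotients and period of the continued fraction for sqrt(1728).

[41; (1, 1, 3, 8, 1, 19, 1, 8, 3, 1, 1, 82)]

Write x_i = (sqrt(1728) + m_i)/d_i with (m_0, d_0) = (0, 1). a_0 = floor(sqrt(1728)) = 41, since 41^2 = 1681 <= 1728 < 1764 = 42^2.
Iterate m_{i+1} = d_i*a_i - m_i, d_{i+1} = (1728 - m_{i+1}^2)/d_i, a_{i+1} = floor((a_0 + m_{i+1})/d_{i+1}):
  m_1 = 1*41 - 0 = 41, d_1 = (1728 - 41^2)/1 = 47/1 = 47, a_1 = floor((41 + 41)/47) = 1.
  m_2 = 47*1 - 41 = 6, d_2 = (1728 - 6^2)/47 = 1692/47 = 36, a_2 = floor((41 + 6)/36) = 1.
  m_3 = 36*1 - 6 = 30, d_3 = (1728 - 30^2)/36 = 828/36 = 23, a_3 = floor((41 + 30)/23) = 3.
  m_4 = 23*3 - 30 = 39, d_4 = (1728 - 39^2)/23 = 207/23 = 9, a_4 = floor((41 + 39)/9) = 8.
  m_5 = 9*8 - 39 = 33, d_5 = (1728 - 33^2)/9 = 639/9 = 71, a_5 = floor((41 + 33)/71) = 1.
  m_6 = 71*1 - 33 = 38, d_6 = (1728 - 38^2)/71 = 284/71 = 4, a_6 = floor((41 + 38)/4) = 19.
  m_7 = 4*19 - 38 = 38, d_7 = (1728 - 38^2)/4 = 284/4 = 71, a_7 = floor((41 + 38)/71) = 1.
  m_8 = 71*1 - 38 = 33, d_8 = (1728 - 33^2)/71 = 639/71 = 9, a_8 = floor((41 + 33)/9) = 8.
  m_9 = 9*8 - 33 = 39, d_9 = (1728 - 39^2)/9 = 207/9 = 23, a_9 = floor((41 + 39)/23) = 3.
  m_10 = 23*3 - 39 = 30, d_10 = (1728 - 30^2)/23 = 828/23 = 36, a_10 = floor((41 + 30)/36) = 1.
  m_11 = 36*1 - 30 = 6, d_11 = (1728 - 6^2)/36 = 1692/36 = 47, a_11 = floor((41 + 6)/47) = 1.
  m_12 = 47*1 - 6 = 41, d_12 = (1728 - 41^2)/47 = 47/47 = 1, a_12 = floor((41 + 41)/1) = 82.
  m_13 = 1*82 - 41 = 41, d_13 = (1728 - 41^2)/1 = 47/1 = 47: (m_13, d_13) = (m_1, d_1) = (41, 47), so from here the quotients repeat a_1, ..., a_12; the period length is 12.
Hence the expansion of sqrt(1728) is a_0 = 41 followed by the repeating block 1, 1, 3, 8, 1, 19, 1, 8, 3, 1, 1, 82 (period 12).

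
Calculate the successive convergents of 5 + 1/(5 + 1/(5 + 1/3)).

5/1, 26/5, 135/26, 431/83

Using the convergent recurrence p_i = a_i*p_{i-1} + p_{i-2}, q_i = a_i*q_{i-1} + q_{i-2} with p_{-2}=0, p_{-1}=1, q_{-2}=1, q_{-1}=0:
  i=0: a_0=5, p_0 = 5*1 + 0 = 5, q_0 = 5*0 + 1 = 1.
  i=1: a_1=5, p_1 = 5*5 + 1 = 26, q_1 = 5*1 + 0 = 5.
  i=2: a_2=5, p_2 = 5*26 + 5 = 135, q_2 = 5*5 + 1 = 26.
  i=3: a_3=3, p_3 = 3*135 + 26 = 431, q_3 = 3*26 + 5 = 83.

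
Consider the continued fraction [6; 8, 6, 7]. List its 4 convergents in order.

Using the convergent recurrence p_i = a_i*p_{i-1} + p_{i-2}, q_i = a_i*q_{i-1} + q_{i-2} with p_{-2}=0, p_{-1}=1, q_{-2}=1, q_{-1}=0:
  i=0: a_0=6, p_0 = 6*1 + 0 = 6, q_0 = 6*0 + 1 = 1.
  i=1: a_1=8, p_1 = 8*6 + 1 = 49, q_1 = 8*1 + 0 = 8.
  i=2: a_2=6, p_2 = 6*49 + 6 = 300, q_2 = 6*8 + 1 = 49.
  i=3: a_3=7, p_3 = 7*300 + 49 = 2149, q_3 = 7*49 + 8 = 351.

6/1, 49/8, 300/49, 2149/351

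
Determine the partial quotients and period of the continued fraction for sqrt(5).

Write x_i = (sqrt(5) + m_i)/d_i with (m_0, d_0) = (0, 1). a_0 = floor(sqrt(5)) = 2, since 2^2 = 4 <= 5 < 9 = 3^2.
Iterate m_{i+1} = d_i*a_i - m_i, d_{i+1} = (5 - m_{i+1}^2)/d_i, a_{i+1} = floor((a_0 + m_{i+1})/d_{i+1}):
  m_1 = 1*2 - 0 = 2, d_1 = (5 - 2^2)/1 = 1/1 = 1, a_1 = floor((2 + 2)/1) = 4.
  m_2 = 1*4 - 2 = 2, d_2 = (5 - 2^2)/1 = 1/1 = 1: (m_2, d_2) = (m_1, d_1) = (2, 1), so from here the quotient a_1 repeats; the period length is 1.
Hence the expansion of sqrt(5) is a_0 = 2 followed by the repeating block 4 (period 1).

[2; (4)]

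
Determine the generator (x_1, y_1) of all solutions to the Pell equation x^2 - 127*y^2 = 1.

(x, y) = (4730624, 419775)

First expand sqrt(127) as a continued fraction. With x_i = (sqrt(127) + m_i)/d_i and (m_0, d_0) = (0, 1): a_0 = floor(sqrt(127)) = 11, since 11^2 = 121 <= 127 < 144 = 12^2.
Iterate m_{i+1} = d_i*a_i - m_i, d_{i+1} = (127 - m_{i+1}^2)/d_i, a_{i+1} = floor((a_0 + m_{i+1})/d_{i+1}):
  m_1 = 1*11 - 0 = 11, d_1 = (127 - 11^2)/1 = 6/1 = 6, a_1 = floor((11 + 11)/6) = 3.
  m_2 = 6*3 - 11 = 7, d_2 = (127 - 7^2)/6 = 78/6 = 13, a_2 = floor((11 + 7)/13) = 1.
  m_3 = 13*1 - 7 = 6, d_3 = (127 - 6^2)/13 = 91/13 = 7, a_3 = floor((11 + 6)/7) = 2.
  m_4 = 7*2 - 6 = 8, d_4 = (127 - 8^2)/7 = 63/7 = 9, a_4 = floor((11 + 8)/9) = 2.
  m_5 = 9*2 - 8 = 10, d_5 = (127 - 10^2)/9 = 27/9 = 3, a_5 = floor((11 + 10)/3) = 7.
  m_6 = 3*7 - 10 = 11, d_6 = (127 - 11^2)/3 = 6/3 = 2, a_6 = floor((11 + 11)/2) = 11.
  m_7 = 2*11 - 11 = 11, d_7 = (127 - 11^2)/2 = 6/2 = 3, a_7 = floor((11 + 11)/3) = 7.
  m_8 = 3*7 - 11 = 10, d_8 = (127 - 10^2)/3 = 27/3 = 9, a_8 = floor((11 + 10)/9) = 2.
  m_9 = 9*2 - 10 = 8, d_9 = (127 - 8^2)/9 = 63/9 = 7, a_9 = floor((11 + 8)/7) = 2.
  m_10 = 7*2 - 8 = 6, d_10 = (127 - 6^2)/7 = 91/7 = 13, a_10 = floor((11 + 6)/13) = 1.
  m_11 = 13*1 - 6 = 7, d_11 = (127 - 7^2)/13 = 78/13 = 6, a_11 = floor((11 + 7)/6) = 3.
  m_12 = 6*3 - 7 = 11, d_12 = (127 - 11^2)/6 = 6/6 = 1, a_12 = floor((11 + 11)/1) = 22.
  m_13 = 1*22 - 11 = 11, d_13 = (127 - 11^2)/1 = 6/1 = 6: (m_13, d_13) = (m_1, d_1) = (11, 6), so from here the quotients repeat a_1, ..., a_12; the period length is 12.
So sqrt(127) = [11; (3, 1, 2, 2, 7, 11, 7, 2, 2, 1, 3, 22)] with period length k = 12.
k is even, so the fundamental solution of x^2 - 127y^2 = 1 is (p_{k-1}, q_{k-1}) = (p_11, q_11); compute convergents through index 11.
Convergents (p_i = a_i*p_{i-1} + p_{i-2}, q_i = a_i*q_{i-1} + q_{i-2} with p_{-2}=0, p_{-1}=1, q_{-2}=1, q_{-1}=0):
  i=0: a_0=11, p_0 = 11*1 + 0 = 11, q_0 = 11*0 + 1 = 1.
  i=1: a_1=3, p_1 = 3*11 + 1 = 34, q_1 = 3*1 + 0 = 3.
  i=2: a_2=1, p_2 = 1*34 + 11 = 45, q_2 = 1*3 + 1 = 4.
  i=3: a_3=2, p_3 = 2*45 + 34 = 124, q_3 = 2*4 + 3 = 11.
  i=4: a_4=2, p_4 = 2*124 + 45 = 293, q_4 = 2*11 + 4 = 26.
  i=5: a_5=7, p_5 = 7*293 + 124 = 2175, q_5 = 7*26 + 11 = 193.
  i=6: a_6=11, p_6 = 11*2175 + 293 = 24218, q_6 = 11*193 + 26 = 2149.
  i=7: a_7=7, p_7 = 7*24218 + 2175 = 171701, q_7 = 7*2149 + 193 = 15236.
  i=8: a_8=2, p_8 = 2*171701 + 24218 = 367620, q_8 = 2*15236 + 2149 = 32621.
  i=9: a_9=2, p_9 = 2*367620 + 171701 = 906941, q_9 = 2*32621 + 15236 = 80478.
  i=10: a_10=1, p_10 = 1*906941 + 367620 = 1274561, q_10 = 1*80478 + 32621 = 113099.
  i=11: a_11=3, p_11 = 3*1274561 + 906941 = 4730624, q_11 = 3*113099 + 80478 = 419775.
Check: 4730624^2 - 127*419775^2 = 22378803429376 - 22378803429375 = 1, so (x, y) = (4730624, 419775) solves the equation, and by the theorem it is the least positive solution.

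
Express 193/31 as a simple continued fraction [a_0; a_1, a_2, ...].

Run the Euclidean algorithm on 193 and 31; the successive quotients are the partial quotients a_0, a_1, ... (each step inverts the fractional part left over by the previous one):
  193 = 6*31 + 7, so a_0 = 6.
  31 = 4*7 + 3, so a_1 = 4.
  7 = 2*3 + 1, so a_2 = 2.
  3 = 3*1 + 0, so a_3 = 3.
The remainder reaches 0 after 4 divisions, so the expansion has 4 partial quotients, read off in order.

[6; 4, 2, 3]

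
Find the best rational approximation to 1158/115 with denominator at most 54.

433/43

Expand x = 1158/115 as a continued fraction with the Euclidean algorithm:
  1158 = 10*115 + 8, so a_0 = 10.
  115 = 14*8 + 3, so a_1 = 14.
  8 = 2*3 + 2, so a_2 = 2.
  3 = 1*2 + 1, so a_3 = 1.
  2 = 2*1 + 0, so a_4 = 2.
so x = [10; 14, 2, 1, 2].
Convergents (p_i = a_i*p_{i-1} + p_{i-2}, q_i = a_i*q_{i-1} + q_{i-2} with p_{-2}=0, p_{-1}=1, q_{-2}=1, q_{-1}=0), until the denominator exceeds 54:
  i=0: a_0=10, p_0 = 10*1 + 0 = 10, q_0 = 10*0 + 1 = 1.
  i=1: a_1=14, p_1 = 14*10 + 1 = 141, q_1 = 14*1 + 0 = 14.
  i=2: a_2=2, p_2 = 2*141 + 10 = 292, q_2 = 2*14 + 1 = 29.
  i=3: a_3=1, p_3 = 1*292 + 141 = 433, q_3 = 1*29 + 14 = 43.
  i=4: a_4=2, p_4 = 2*433 + 292 = 1158, q_4 = 2*43 + 29 = 115.
q_4 = 115 > 54, so the last convergent with denominator <= 54 is p_3/q_3 = 433/43.
The closest fraction with denominator <= 54 is either p_3/q_3 or the intermediate fraction (k*p_3 + p_2)/(k*q_3 + q_2) with the largest k >= 1 whose denominator stays <= 54; these approach x as k grows, and every other convergent or intermediate fraction in range is farther away.
Largest k: floor((54 - q_2)/q_3) = floor((54 - 29)/43) = 0.
Since k = 0, no intermediate fraction beyond p_3/q_3 has denominator <= 54, so the convergent 433/43 is the closest (its error is |1158*43 - 433*115|/(115*43) = 1/4945).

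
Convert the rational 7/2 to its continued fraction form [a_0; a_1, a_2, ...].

Run the Euclidean algorithm on 7 and 2; the successive quotients are the partial quotients a_0, a_1, ... (each step inverts the fractional part left over by the previous one):
  7 = 3*2 + 1, so a_0 = 3.
  2 = 2*1 + 0, so a_1 = 2.
The remainder reaches 0 after 2 divisions, so the expansion has 2 partial quotients, read off in order.

[3; 2]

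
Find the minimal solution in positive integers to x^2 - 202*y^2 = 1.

First expand sqrt(202) as a continued fraction. With x_i = (sqrt(202) + m_i)/d_i and (m_0, d_0) = (0, 1): a_0 = floor(sqrt(202)) = 14, since 14^2 = 196 <= 202 < 225 = 15^2.
Iterate m_{i+1} = d_i*a_i - m_i, d_{i+1} = (202 - m_{i+1}^2)/d_i, a_{i+1} = floor((a_0 + m_{i+1})/d_{i+1}):
  m_1 = 1*14 - 0 = 14, d_1 = (202 - 14^2)/1 = 6/1 = 6, a_1 = floor((14 + 14)/6) = 4.
  m_2 = 6*4 - 14 = 10, d_2 = (202 - 10^2)/6 = 102/6 = 17, a_2 = floor((14 + 10)/17) = 1.
  m_3 = 17*1 - 10 = 7, d_3 = (202 - 7^2)/17 = 153/17 = 9, a_3 = floor((14 + 7)/9) = 2.
  m_4 = 9*2 - 7 = 11, d_4 = (202 - 11^2)/9 = 81/9 = 9, a_4 = floor((14 + 11)/9) = 2.
  m_5 = 9*2 - 11 = 7, d_5 = (202 - 7^2)/9 = 153/9 = 17, a_5 = floor((14 + 7)/17) = 1.
  m_6 = 17*1 - 7 = 10, d_6 = (202 - 10^2)/17 = 102/17 = 6, a_6 = floor((14 + 10)/6) = 4.
  m_7 = 6*4 - 10 = 14, d_7 = (202 - 14^2)/6 = 6/6 = 1, a_7 = floor((14 + 14)/1) = 28.
  m_8 = 1*28 - 14 = 14, d_8 = (202 - 14^2)/1 = 6/1 = 6: (m_8, d_8) = (m_1, d_1) = (14, 6), so from here the quotients repeat a_1, ..., a_7; the period length is 7.
So sqrt(202) = [14; (4, 1, 2, 2, 1, 4, 28)] with period length k = 7.
k is odd, so (p_{k-1}, q_{k-1}) only solves x^2 - 202y^2 = -1 and the fundamental solution of x^2 - 202y^2 = 1 is (p_{2k-1}, q_{2k-1}) = (p_13, q_13); compute convergents through index 13, running through the period twice.
Convergents (p_i = a_i*p_{i-1} + p_{i-2}, q_i = a_i*q_{i-1} + q_{i-2} with p_{-2}=0, p_{-1}=1, q_{-2}=1, q_{-1}=0):
  i=0: a_0=14, p_0 = 14*1 + 0 = 14, q_0 = 14*0 + 1 = 1.
  i=1: a_1=4, p_1 = 4*14 + 1 = 57, q_1 = 4*1 + 0 = 4.
  i=2: a_2=1, p_2 = 1*57 + 14 = 71, q_2 = 1*4 + 1 = 5.
  i=3: a_3=2, p_3 = 2*71 + 57 = 199, q_3 = 2*5 + 4 = 14.
  i=4: a_4=2, p_4 = 2*199 + 71 = 469, q_4 = 2*14 + 5 = 33.
  i=5: a_5=1, p_5 = 1*469 + 199 = 668, q_5 = 1*33 + 14 = 47.
  i=6: a_6=4, p_6 = 4*668 + 469 = 3141, q_6 = 4*47 + 33 = 221.
  i=7: a_7=28, p_7 = 28*3141 + 668 = 88616, q_7 = 28*221 + 47 = 6235.
  i=8: a_8=4, p_8 = 4*88616 + 3141 = 357605, q_8 = 4*6235 + 221 = 25161.
  i=9: a_9=1, p_9 = 1*357605 + 88616 = 446221, q_9 = 1*25161 + 6235 = 31396.
  i=10: a_10=2, p_10 = 2*446221 + 357605 = 1250047, q_10 = 2*31396 + 25161 = 87953.
  i=11: a_11=2, p_11 = 2*1250047 + 446221 = 2946315, q_11 = 2*87953 + 31396 = 207302.
  i=12: a_12=1, p_12 = 1*2946315 + 1250047 = 4196362, q_12 = 1*207302 + 87953 = 295255.
  i=13: a_13=4, p_13 = 4*4196362 + 2946315 = 19731763, q_13 = 4*295255 + 207302 = 1388322.
Indeed p_6^2 - 202*q_6^2 = 9865881 - 9865882 = -1, not +1.
Check: 19731763^2 - 202*1388322^2 = 389342471088169 - 389342471088168 = 1, so (x, y) = (19731763, 1388322) solves the equation, and by the theorem it is the least positive solution.

(x, y) = (19731763, 1388322)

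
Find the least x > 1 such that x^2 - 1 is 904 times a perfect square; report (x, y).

(x, y) = (451, 15)

First expand sqrt(904) as a continued fraction. With x_i = (sqrt(904) + m_i)/d_i and (m_0, d_0) = (0, 1): a_0 = floor(sqrt(904)) = 30, since 30^2 = 900 <= 904 < 961 = 31^2.
Iterate m_{i+1} = d_i*a_i - m_i, d_{i+1} = (904 - m_{i+1}^2)/d_i, a_{i+1} = floor((a_0 + m_{i+1})/d_{i+1}):
  m_1 = 1*30 - 0 = 30, d_1 = (904 - 30^2)/1 = 4/1 = 4, a_1 = floor((30 + 30)/4) = 15.
  m_2 = 4*15 - 30 = 30, d_2 = (904 - 30^2)/4 = 4/4 = 1, a_2 = floor((30 + 30)/1) = 60.
  m_3 = 1*60 - 30 = 30, d_3 = (904 - 30^2)/1 = 4/1 = 4: (m_3, d_3) = (m_1, d_1) = (30, 4), so from here the quotients repeat a_1, a_2; the period length is 2.
So sqrt(904) = [30; (15, 60)] with period length k = 2.
k is even, so the fundamental solution of x^2 - 904y^2 = 1 is (p_{k-1}, q_{k-1}) = (p_1, q_1); compute convergents through index 1.
Convergents (p_i = a_i*p_{i-1} + p_{i-2}, q_i = a_i*q_{i-1} + q_{i-2} with p_{-2}=0, p_{-1}=1, q_{-2}=1, q_{-1}=0):
  i=0: a_0=30, p_0 = 30*1 + 0 = 30, q_0 = 30*0 + 1 = 1.
  i=1: a_1=15, p_1 = 15*30 + 1 = 451, q_1 = 15*1 + 0 = 15.
Check: 451^2 - 904*15^2 = 203401 - 203400 = 1, so (x, y) = (451, 15) solves the equation, and by the theorem it is the least positive solution.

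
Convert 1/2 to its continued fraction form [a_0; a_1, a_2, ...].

[0; 2]

Run the Euclidean algorithm on 1 and 2; the successive quotients are the partial quotients a_0, a_1, ... (each step inverts the fractional part left over by the previous one):
  1 = 0*2 + 1, so a_0 = 0.
  2 = 2*1 + 0, so a_1 = 2.
The remainder reaches 0 after 2 divisions, so the expansion has 2 partial quotients, read off in order.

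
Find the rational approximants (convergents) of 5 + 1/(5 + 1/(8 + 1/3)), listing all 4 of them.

Using the convergent recurrence p_i = a_i*p_{i-1} + p_{i-2}, q_i = a_i*q_{i-1} + q_{i-2} with p_{-2}=0, p_{-1}=1, q_{-2}=1, q_{-1}=0:
  i=0: a_0=5, p_0 = 5*1 + 0 = 5, q_0 = 5*0 + 1 = 1.
  i=1: a_1=5, p_1 = 5*5 + 1 = 26, q_1 = 5*1 + 0 = 5.
  i=2: a_2=8, p_2 = 8*26 + 5 = 213, q_2 = 8*5 + 1 = 41.
  i=3: a_3=3, p_3 = 3*213 + 26 = 665, q_3 = 3*41 + 5 = 128.

5/1, 26/5, 213/41, 665/128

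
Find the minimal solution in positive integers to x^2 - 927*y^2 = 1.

First expand sqrt(927) as a continued fraction. With x_i = (sqrt(927) + m_i)/d_i and (m_0, d_0) = (0, 1): a_0 = floor(sqrt(927)) = 30, since 30^2 = 900 <= 927 < 961 = 31^2.
Iterate m_{i+1} = d_i*a_i - m_i, d_{i+1} = (927 - m_{i+1}^2)/d_i, a_{i+1} = floor((a_0 + m_{i+1})/d_{i+1}):
  m_1 = 1*30 - 0 = 30, d_1 = (927 - 30^2)/1 = 27/1 = 27, a_1 = floor((30 + 30)/27) = 2.
  m_2 = 27*2 - 30 = 24, d_2 = (927 - 24^2)/27 = 351/27 = 13, a_2 = floor((30 + 24)/13) = 4.
  m_3 = 13*4 - 24 = 28, d_3 = (927 - 28^2)/13 = 143/13 = 11, a_3 = floor((30 + 28)/11) = 5.
  m_4 = 11*5 - 28 = 27, d_4 = (927 - 27^2)/11 = 198/11 = 18, a_4 = floor((30 + 27)/18) = 3.
  m_5 = 18*3 - 27 = 27, d_5 = (927 - 27^2)/18 = 198/18 = 11, a_5 = floor((30 + 27)/11) = 5.
  m_6 = 11*5 - 27 = 28, d_6 = (927 - 28^2)/11 = 143/11 = 13, a_6 = floor((30 + 28)/13) = 4.
  m_7 = 13*4 - 28 = 24, d_7 = (927 - 24^2)/13 = 351/13 = 27, a_7 = floor((30 + 24)/27) = 2.
  m_8 = 27*2 - 24 = 30, d_8 = (927 - 30^2)/27 = 27/27 = 1, a_8 = floor((30 + 30)/1) = 60.
  m_9 = 1*60 - 30 = 30, d_9 = (927 - 30^2)/1 = 27/1 = 27: (m_9, d_9) = (m_1, d_1) = (30, 27), so from here the quotients repeat a_1, ..., a_8; the period length is 8.
So sqrt(927) = [30; (2, 4, 5, 3, 5, 4, 2, 60)] with period length k = 8.
k is even, so the fundamental solution of x^2 - 927y^2 = 1 is (p_{k-1}, q_{k-1}) = (p_7, q_7); compute convergents through index 7.
Convergents (p_i = a_i*p_{i-1} + p_{i-2}, q_i = a_i*q_{i-1} + q_{i-2} with p_{-2}=0, p_{-1}=1, q_{-2}=1, q_{-1}=0):
  i=0: a_0=30, p_0 = 30*1 + 0 = 30, q_0 = 30*0 + 1 = 1.
  i=1: a_1=2, p_1 = 2*30 + 1 = 61, q_1 = 2*1 + 0 = 2.
  i=2: a_2=4, p_2 = 4*61 + 30 = 274, q_2 = 4*2 + 1 = 9.
  i=3: a_3=5, p_3 = 5*274 + 61 = 1431, q_3 = 5*9 + 2 = 47.
  i=4: a_4=3, p_4 = 3*1431 + 274 = 4567, q_4 = 3*47 + 9 = 150.
  i=5: a_5=5, p_5 = 5*4567 + 1431 = 24266, q_5 = 5*150 + 47 = 797.
  i=6: a_6=4, p_6 = 4*24266 + 4567 = 101631, q_6 = 4*797 + 150 = 3338.
  i=7: a_7=2, p_7 = 2*101631 + 24266 = 227528, q_7 = 2*3338 + 797 = 7473.
Check: 227528^2 - 927*7473^2 = 51768990784 - 51768990783 = 1, so (x, y) = (227528, 7473) solves the equation, and by the theorem it is the least positive solution.

(x, y) = (227528, 7473)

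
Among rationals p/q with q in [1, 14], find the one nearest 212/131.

21/13

Expand x = 212/131 as a continued fraction with the Euclidean algorithm:
  212 = 1*131 + 81, so a_0 = 1.
  131 = 1*81 + 50, so a_1 = 1.
  81 = 1*50 + 31, so a_2 = 1.
  50 = 1*31 + 19, so a_3 = 1.
  31 = 1*19 + 12, so a_4 = 1.
  19 = 1*12 + 7, so a_5 = 1.
  12 = 1*7 + 5, so a_6 = 1.
  7 = 1*5 + 2, so a_7 = 1.
  5 = 2*2 + 1, so a_8 = 2.
  2 = 2*1 + 0, so a_9 = 2.
so x = [1; 1, 1, 1, 1, 1, 1, 1, 2, 2].
Convergents (p_i = a_i*p_{i-1} + p_{i-2}, q_i = a_i*q_{i-1} + q_{i-2} with p_{-2}=0, p_{-1}=1, q_{-2}=1, q_{-1}=0), until the denominator exceeds 14:
  i=0: a_0=1, p_0 = 1*1 + 0 = 1, q_0 = 1*0 + 1 = 1.
  i=1: a_1=1, p_1 = 1*1 + 1 = 2, q_1 = 1*1 + 0 = 1.
  i=2: a_2=1, p_2 = 1*2 + 1 = 3, q_2 = 1*1 + 1 = 2.
  i=3: a_3=1, p_3 = 1*3 + 2 = 5, q_3 = 1*2 + 1 = 3.
  i=4: a_4=1, p_4 = 1*5 + 3 = 8, q_4 = 1*3 + 2 = 5.
  i=5: a_5=1, p_5 = 1*8 + 5 = 13, q_5 = 1*5 + 3 = 8.
  i=6: a_6=1, p_6 = 1*13 + 8 = 21, q_6 = 1*8 + 5 = 13.
  i=7: a_7=1, p_7 = 1*21 + 13 = 34, q_7 = 1*13 + 8 = 21.
q_7 = 21 > 14, so the last convergent with denominator <= 14 is p_6/q_6 = 21/13.
The closest fraction with denominator <= 14 is either p_6/q_6 or the intermediate fraction (k*p_6 + p_5)/(k*q_6 + q_5) with the largest k >= 1 whose denominator stays <= 14; these approach x as k grows, and every other convergent or intermediate fraction in range is farther away.
Largest k: floor((14 - q_5)/q_6) = floor((14 - 8)/13) = 0.
Since k = 0, no intermediate fraction beyond p_6/q_6 has denominator <= 14, so the convergent 21/13 is the closest (its error is |212*13 - 21*131|/(131*13) = 5/1703).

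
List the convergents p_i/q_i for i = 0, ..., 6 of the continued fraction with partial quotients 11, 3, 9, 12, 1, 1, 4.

11/1, 34/3, 317/28, 3838/339, 4155/367, 7993/706, 36127/3191

Using the convergent recurrence p_i = a_i*p_{i-1} + p_{i-2}, q_i = a_i*q_{i-1} + q_{i-2} with p_{-2}=0, p_{-1}=1, q_{-2}=1, q_{-1}=0:
  i=0: a_0=11, p_0 = 11*1 + 0 = 11, q_0 = 11*0 + 1 = 1.
  i=1: a_1=3, p_1 = 3*11 + 1 = 34, q_1 = 3*1 + 0 = 3.
  i=2: a_2=9, p_2 = 9*34 + 11 = 317, q_2 = 9*3 + 1 = 28.
  i=3: a_3=12, p_3 = 12*317 + 34 = 3838, q_3 = 12*28 + 3 = 339.
  i=4: a_4=1, p_4 = 1*3838 + 317 = 4155, q_4 = 1*339 + 28 = 367.
  i=5: a_5=1, p_5 = 1*4155 + 3838 = 7993, q_5 = 1*367 + 339 = 706.
  i=6: a_6=4, p_6 = 4*7993 + 4155 = 36127, q_6 = 4*706 + 367 = 3191.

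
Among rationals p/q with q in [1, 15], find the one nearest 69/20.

Expand x = 69/20 as a continued fraction with the Euclidean algorithm:
  69 = 3*20 + 9, so a_0 = 3.
  20 = 2*9 + 2, so a_1 = 2.
  9 = 4*2 + 1, so a_2 = 4.
  2 = 2*1 + 0, so a_3 = 2.
so x = [3; 2, 4, 2].
Convergents (p_i = a_i*p_{i-1} + p_{i-2}, q_i = a_i*q_{i-1} + q_{i-2} with p_{-2}=0, p_{-1}=1, q_{-2}=1, q_{-1}=0), until the denominator exceeds 15:
  i=0: a_0=3, p_0 = 3*1 + 0 = 3, q_0 = 3*0 + 1 = 1.
  i=1: a_1=2, p_1 = 2*3 + 1 = 7, q_1 = 2*1 + 0 = 2.
  i=2: a_2=4, p_2 = 4*7 + 3 = 31, q_2 = 4*2 + 1 = 9.
  i=3: a_3=2, p_3 = 2*31 + 7 = 69, q_3 = 2*9 + 2 = 20.
q_3 = 20 > 15, so the last convergent with denominator <= 15 is p_2/q_2 = 31/9.
The closest fraction with denominator <= 15 is either p_2/q_2 or the intermediate fraction (k*p_2 + p_1)/(k*q_2 + q_1) with the largest k >= 1 whose denominator stays <= 15; these approach x as k grows, and every other convergent or intermediate fraction in range is farther away.
Largest k: floor((15 - q_1)/q_2) = floor((15 - 2)/9) = 1.
That gives (1*31 + 7)/(1*9 + 2) = 38/11.
Compare the errors: |x - 31/9| = |69*9 - 31*20|/(20*9) = 1/180, and |x - 38/11| = |69*11 - 38*20|/(20*11) = 1/220.
Cross-multiplying, 1*180 = 180 < 220 = 1*220, so 1/220 is smaller: the intermediate fraction 38/11 is closer to x than 31/9.

38/11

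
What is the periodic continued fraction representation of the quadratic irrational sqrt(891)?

Write x_i = (sqrt(891) + m_i)/d_i with (m_0, d_0) = (0, 1). a_0 = floor(sqrt(891)) = 29, since 29^2 = 841 <= 891 < 900 = 30^2.
Iterate m_{i+1} = d_i*a_i - m_i, d_{i+1} = (891 - m_{i+1}^2)/d_i, a_{i+1} = floor((a_0 + m_{i+1})/d_{i+1}):
  m_1 = 1*29 - 0 = 29, d_1 = (891 - 29^2)/1 = 50/1 = 50, a_1 = floor((29 + 29)/50) = 1.
  m_2 = 50*1 - 29 = 21, d_2 = (891 - 21^2)/50 = 450/50 = 9, a_2 = floor((29 + 21)/9) = 5.
  m_3 = 9*5 - 21 = 24, d_3 = (891 - 24^2)/9 = 315/9 = 35, a_3 = floor((29 + 24)/35) = 1.
  m_4 = 35*1 - 24 = 11, d_4 = (891 - 11^2)/35 = 770/35 = 22, a_4 = floor((29 + 11)/22) = 1.
  m_5 = 22*1 - 11 = 11, d_5 = (891 - 11^2)/22 = 770/22 = 35, a_5 = floor((29 + 11)/35) = 1.
  m_6 = 35*1 - 11 = 24, d_6 = (891 - 24^2)/35 = 315/35 = 9, a_6 = floor((29 + 24)/9) = 5.
  m_7 = 9*5 - 24 = 21, d_7 = (891 - 21^2)/9 = 450/9 = 50, a_7 = floor((29 + 21)/50) = 1.
  m_8 = 50*1 - 21 = 29, d_8 = (891 - 29^2)/50 = 50/50 = 1, a_8 = floor((29 + 29)/1) = 58.
  m_9 = 1*58 - 29 = 29, d_9 = (891 - 29^2)/1 = 50/1 = 50: (m_9, d_9) = (m_1, d_1) = (29, 50), so from here the quotients repeat a_1, ..., a_8; the period length is 8.
Hence the expansion of sqrt(891) is a_0 = 29 followed by the repeating block 1, 5, 1, 1, 1, 5, 1, 58 (period 8).

[29; (1, 5, 1, 1, 1, 5, 1, 58)]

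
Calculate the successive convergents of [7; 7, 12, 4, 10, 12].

7/1, 50/7, 607/85, 2478/347, 25387/3555, 307122/43007

Using the convergent recurrence p_i = a_i*p_{i-1} + p_{i-2}, q_i = a_i*q_{i-1} + q_{i-2} with p_{-2}=0, p_{-1}=1, q_{-2}=1, q_{-1}=0:
  i=0: a_0=7, p_0 = 7*1 + 0 = 7, q_0 = 7*0 + 1 = 1.
  i=1: a_1=7, p_1 = 7*7 + 1 = 50, q_1 = 7*1 + 0 = 7.
  i=2: a_2=12, p_2 = 12*50 + 7 = 607, q_2 = 12*7 + 1 = 85.
  i=3: a_3=4, p_3 = 4*607 + 50 = 2478, q_3 = 4*85 + 7 = 347.
  i=4: a_4=10, p_4 = 10*2478 + 607 = 25387, q_4 = 10*347 + 85 = 3555.
  i=5: a_5=12, p_5 = 12*25387 + 2478 = 307122, q_5 = 12*3555 + 347 = 43007.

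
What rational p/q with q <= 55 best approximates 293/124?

26/11

Expand x = 293/124 as a continued fraction with the Euclidean algorithm:
  293 = 2*124 + 45, so a_0 = 2.
  124 = 2*45 + 34, so a_1 = 2.
  45 = 1*34 + 11, so a_2 = 1.
  34 = 3*11 + 1, so a_3 = 3.
  11 = 11*1 + 0, so a_4 = 11.
so x = [2; 2, 1, 3, 11].
Convergents (p_i = a_i*p_{i-1} + p_{i-2}, q_i = a_i*q_{i-1} + q_{i-2} with p_{-2}=0, p_{-1}=1, q_{-2}=1, q_{-1}=0), until the denominator exceeds 55:
  i=0: a_0=2, p_0 = 2*1 + 0 = 2, q_0 = 2*0 + 1 = 1.
  i=1: a_1=2, p_1 = 2*2 + 1 = 5, q_1 = 2*1 + 0 = 2.
  i=2: a_2=1, p_2 = 1*5 + 2 = 7, q_2 = 1*2 + 1 = 3.
  i=3: a_3=3, p_3 = 3*7 + 5 = 26, q_3 = 3*3 + 2 = 11.
  i=4: a_4=11, p_4 = 11*26 + 7 = 293, q_4 = 11*11 + 3 = 124.
q_4 = 124 > 55, so the last convergent with denominator <= 55 is p_3/q_3 = 26/11.
The closest fraction with denominator <= 55 is either p_3/q_3 or the intermediate fraction (k*p_3 + p_2)/(k*q_3 + q_2) with the largest k >= 1 whose denominator stays <= 55; these approach x as k grows, and every other convergent or intermediate fraction in range is farther away.
Largest k: floor((55 - q_2)/q_3) = floor((55 - 3)/11) = 4.
That gives (4*26 + 7)/(4*11 + 3) = 111/47.
Compare the errors: |x - 26/11| = |293*11 - 26*124|/(124*11) = 1/1364, and |x - 111/47| = |293*47 - 111*124|/(124*47) = 7/5828.
Cross-multiplying, 1*5828 = 5828 < 9548 = 7*1364, so 1/1364 is smaller: the convergent 26/11 is closer to x than 111/47.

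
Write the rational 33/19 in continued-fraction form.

Run the Euclidean algorithm on 33 and 19; the successive quotients are the partial quotients a_0, a_1, ... (each step inverts the fractional part left over by the previous one):
  33 = 1*19 + 14, so a_0 = 1.
  19 = 1*14 + 5, so a_1 = 1.
  14 = 2*5 + 4, so a_2 = 2.
  5 = 1*4 + 1, so a_3 = 1.
  4 = 4*1 + 0, so a_4 = 4.
The remainder reaches 0 after 5 divisions, so the expansion has 5 partial quotients, read off in order.

[1; 1, 2, 1, 4]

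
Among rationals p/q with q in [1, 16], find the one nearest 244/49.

Expand x = 244/49 as a continued fraction with the Euclidean algorithm:
  244 = 4*49 + 48, so a_0 = 4.
  49 = 1*48 + 1, so a_1 = 1.
  48 = 48*1 + 0, so a_2 = 48.
so x = [4; 1, 48].
Convergents (p_i = a_i*p_{i-1} + p_{i-2}, q_i = a_i*q_{i-1} + q_{i-2} with p_{-2}=0, p_{-1}=1, q_{-2}=1, q_{-1}=0), until the denominator exceeds 16:
  i=0: a_0=4, p_0 = 4*1 + 0 = 4, q_0 = 4*0 + 1 = 1.
  i=1: a_1=1, p_1 = 1*4 + 1 = 5, q_1 = 1*1 + 0 = 1.
  i=2: a_2=48, p_2 = 48*5 + 4 = 244, q_2 = 48*1 + 1 = 49.
q_2 = 49 > 16, so the last convergent with denominator <= 16 is p_1/q_1 = 5/1.
The closest fraction with denominator <= 16 is either p_1/q_1 or the intermediate fraction (k*p_1 + p_0)/(k*q_1 + q_0) with the largest k >= 1 whose denominator stays <= 16; these approach x as k grows, and every other convergent or intermediate fraction in range is farther away.
Largest k: floor((16 - q_0)/q_1) = floor((16 - 1)/1) = 15.
That gives (15*5 + 4)/(15*1 + 1) = 79/16.
Compare the errors: |x - 5/1| = |244*1 - 5*49|/(49*1) = 1/49, and |x - 79/16| = |244*16 - 79*49|/(49*16) = 33/784.
Cross-multiplying, 1*784 = 784 < 1617 = 33*49, so 1/49 is smaller: the convergent 5/1 is closer to x than 79/16.

5/1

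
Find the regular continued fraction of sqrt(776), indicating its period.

Write x_i = (sqrt(776) + m_i)/d_i with (m_0, d_0) = (0, 1). a_0 = floor(sqrt(776)) = 27, since 27^2 = 729 <= 776 < 784 = 28^2.
Iterate m_{i+1} = d_i*a_i - m_i, d_{i+1} = (776 - m_{i+1}^2)/d_i, a_{i+1} = floor((a_0 + m_{i+1})/d_{i+1}):
  m_1 = 1*27 - 0 = 27, d_1 = (776 - 27^2)/1 = 47/1 = 47, a_1 = floor((27 + 27)/47) = 1.
  m_2 = 47*1 - 27 = 20, d_2 = (776 - 20^2)/47 = 376/47 = 8, a_2 = floor((27 + 20)/8) = 5.
  m_3 = 8*5 - 20 = 20, d_3 = (776 - 20^2)/8 = 376/8 = 47, a_3 = floor((27 + 20)/47) = 1.
  m_4 = 47*1 - 20 = 27, d_4 = (776 - 27^2)/47 = 47/47 = 1, a_4 = floor((27 + 27)/1) = 54.
  m_5 = 1*54 - 27 = 27, d_5 = (776 - 27^2)/1 = 47/1 = 47: (m_5, d_5) = (m_1, d_1) = (27, 47), so from here the quotients repeat a_1, ..., a_4; the period length is 4.
Hence the expansion of sqrt(776) is a_0 = 27 followed by the repeating block 1, 5, 1, 54 (period 4).

[27; (1, 5, 1, 54)]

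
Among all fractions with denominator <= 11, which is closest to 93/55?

17/10

Expand x = 93/55 as a continued fraction with the Euclidean algorithm:
  93 = 1*55 + 38, so a_0 = 1.
  55 = 1*38 + 17, so a_1 = 1.
  38 = 2*17 + 4, so a_2 = 2.
  17 = 4*4 + 1, so a_3 = 4.
  4 = 4*1 + 0, so a_4 = 4.
so x = [1; 1, 2, 4, 4].
Convergents (p_i = a_i*p_{i-1} + p_{i-2}, q_i = a_i*q_{i-1} + q_{i-2} with p_{-2}=0, p_{-1}=1, q_{-2}=1, q_{-1}=0), until the denominator exceeds 11:
  i=0: a_0=1, p_0 = 1*1 + 0 = 1, q_0 = 1*0 + 1 = 1.
  i=1: a_1=1, p_1 = 1*1 + 1 = 2, q_1 = 1*1 + 0 = 1.
  i=2: a_2=2, p_2 = 2*2 + 1 = 5, q_2 = 2*1 + 1 = 3.
  i=3: a_3=4, p_3 = 4*5 + 2 = 22, q_3 = 4*3 + 1 = 13.
q_3 = 13 > 11, so the last convergent with denominator <= 11 is p_2/q_2 = 5/3.
The closest fraction with denominator <= 11 is either p_2/q_2 or the intermediate fraction (k*p_2 + p_1)/(k*q_2 + q_1) with the largest k >= 1 whose denominator stays <= 11; these approach x as k grows, and every other convergent or intermediate fraction in range is farther away.
Largest k: floor((11 - q_1)/q_2) = floor((11 - 1)/3) = 3.
That gives (3*5 + 2)/(3*3 + 1) = 17/10.
Compare the errors: |x - 5/3| = |93*3 - 5*55|/(55*3) = 4/165, and |x - 17/10| = |93*10 - 17*55|/(55*10) = 5/550.
Cross-multiplying, 5*165 = 825 < 2200 = 4*550, so 5/550 is smaller: the intermediate fraction 17/10 is closer to x than 5/3.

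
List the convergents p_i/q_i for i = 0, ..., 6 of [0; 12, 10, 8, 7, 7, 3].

0/1, 1/12, 10/121, 81/980, 577/6981, 4120/49847, 12937/156522

Using the convergent recurrence p_i = a_i*p_{i-1} + p_{i-2}, q_i = a_i*q_{i-1} + q_{i-2} with p_{-2}=0, p_{-1}=1, q_{-2}=1, q_{-1}=0:
  i=0: a_0=0, p_0 = 0*1 + 0 = 0, q_0 = 0*0 + 1 = 1.
  i=1: a_1=12, p_1 = 12*0 + 1 = 1, q_1 = 12*1 + 0 = 12.
  i=2: a_2=10, p_2 = 10*1 + 0 = 10, q_2 = 10*12 + 1 = 121.
  i=3: a_3=8, p_3 = 8*10 + 1 = 81, q_3 = 8*121 + 12 = 980.
  i=4: a_4=7, p_4 = 7*81 + 10 = 577, q_4 = 7*980 + 121 = 6981.
  i=5: a_5=7, p_5 = 7*577 + 81 = 4120, q_5 = 7*6981 + 980 = 49847.
  i=6: a_6=3, p_6 = 3*4120 + 577 = 12937, q_6 = 3*49847 + 6981 = 156522.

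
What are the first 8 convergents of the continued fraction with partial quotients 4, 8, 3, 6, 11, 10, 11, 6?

Using the convergent recurrence p_i = a_i*p_{i-1} + p_{i-2}, q_i = a_i*q_{i-1} + q_{i-2} with p_{-2}=0, p_{-1}=1, q_{-2}=1, q_{-1}=0:
  i=0: a_0=4, p_0 = 4*1 + 0 = 4, q_0 = 4*0 + 1 = 1.
  i=1: a_1=8, p_1 = 8*4 + 1 = 33, q_1 = 8*1 + 0 = 8.
  i=2: a_2=3, p_2 = 3*33 + 4 = 103, q_2 = 3*8 + 1 = 25.
  i=3: a_3=6, p_3 = 6*103 + 33 = 651, q_3 = 6*25 + 8 = 158.
  i=4: a_4=11, p_4 = 11*651 + 103 = 7264, q_4 = 11*158 + 25 = 1763.
  i=5: a_5=10, p_5 = 10*7264 + 651 = 73291, q_5 = 10*1763 + 158 = 17788.
  i=6: a_6=11, p_6 = 11*73291 + 7264 = 813465, q_6 = 11*17788 + 1763 = 197431.
  i=7: a_7=6, p_7 = 6*813465 + 73291 = 4954081, q_7 = 6*197431 + 17788 = 1202374.

4/1, 33/8, 103/25, 651/158, 7264/1763, 73291/17788, 813465/197431, 4954081/1202374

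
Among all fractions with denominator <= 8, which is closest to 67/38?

Expand x = 67/38 as a continued fraction with the Euclidean algorithm:
  67 = 1*38 + 29, so a_0 = 1.
  38 = 1*29 + 9, so a_1 = 1.
  29 = 3*9 + 2, so a_2 = 3.
  9 = 4*2 + 1, so a_3 = 4.
  2 = 2*1 + 0, so a_4 = 2.
so x = [1; 1, 3, 4, 2].
Convergents (p_i = a_i*p_{i-1} + p_{i-2}, q_i = a_i*q_{i-1} + q_{i-2} with p_{-2}=0, p_{-1}=1, q_{-2}=1, q_{-1}=0), until the denominator exceeds 8:
  i=0: a_0=1, p_0 = 1*1 + 0 = 1, q_0 = 1*0 + 1 = 1.
  i=1: a_1=1, p_1 = 1*1 + 1 = 2, q_1 = 1*1 + 0 = 1.
  i=2: a_2=3, p_2 = 3*2 + 1 = 7, q_2 = 3*1 + 1 = 4.
  i=3: a_3=4, p_3 = 4*7 + 2 = 30, q_3 = 4*4 + 1 = 17.
q_3 = 17 > 8, so the last convergent with denominator <= 8 is p_2/q_2 = 7/4.
The closest fraction with denominator <= 8 is either p_2/q_2 or the intermediate fraction (k*p_2 + p_1)/(k*q_2 + q_1) with the largest k >= 1 whose denominator stays <= 8; these approach x as k grows, and every other convergent or intermediate fraction in range is farther away.
Largest k: floor((8 - q_1)/q_2) = floor((8 - 1)/4) = 1.
That gives (1*7 + 2)/(1*4 + 1) = 9/5.
Compare the errors: |x - 7/4| = |67*4 - 7*38|/(38*4) = 2/152, and |x - 9/5| = |67*5 - 9*38|/(38*5) = 7/190.
Cross-multiplying, 2*190 = 380 < 1064 = 7*152, so 2/152 is smaller: the convergent 7/4 is closer to x than 9/5.

7/4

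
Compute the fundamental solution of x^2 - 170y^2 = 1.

(x, y) = (339, 26)

First expand sqrt(170) as a continued fraction. With x_i = (sqrt(170) + m_i)/d_i and (m_0, d_0) = (0, 1): a_0 = floor(sqrt(170)) = 13, since 13^2 = 169 <= 170 < 196 = 14^2.
Iterate m_{i+1} = d_i*a_i - m_i, d_{i+1} = (170 - m_{i+1}^2)/d_i, a_{i+1} = floor((a_0 + m_{i+1})/d_{i+1}):
  m_1 = 1*13 - 0 = 13, d_1 = (170 - 13^2)/1 = 1/1 = 1, a_1 = floor((13 + 13)/1) = 26.
  m_2 = 1*26 - 13 = 13, d_2 = (170 - 13^2)/1 = 1/1 = 1: (m_2, d_2) = (m_1, d_1) = (13, 1), so from here the quotient a_1 repeats; the period length is 1.
So sqrt(170) = [13; (26)] with period length k = 1.
k is odd, so (p_{k-1}, q_{k-1}) only solves x^2 - 170y^2 = -1 and the fundamental solution of x^2 - 170y^2 = 1 is (p_{2k-1}, q_{2k-1}) = (p_1, q_1); compute convergents through index 1, running through the period twice.
Convergents (p_i = a_i*p_{i-1} + p_{i-2}, q_i = a_i*q_{i-1} + q_{i-2} with p_{-2}=0, p_{-1}=1, q_{-2}=1, q_{-1}=0):
  i=0: a_0=13, p_0 = 13*1 + 0 = 13, q_0 = 13*0 + 1 = 1.
  i=1: a_1=26, p_1 = 26*13 + 1 = 339, q_1 = 26*1 + 0 = 26.
Indeed p_0^2 - 170*q_0^2 = 169 - 170 = -1, not +1.
Check: 339^2 - 170*26^2 = 114921 - 114920 = 1, so (x, y) = (339, 26) solves the equation, and by the theorem it is the least positive solution.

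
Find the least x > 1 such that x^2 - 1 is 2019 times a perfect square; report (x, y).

First expand sqrt(2019) as a continued fraction. With x_i = (sqrt(2019) + m_i)/d_i and (m_0, d_0) = (0, 1): a_0 = floor(sqrt(2019)) = 44, since 44^2 = 1936 <= 2019 < 2025 = 45^2.
Iterate m_{i+1} = d_i*a_i - m_i, d_{i+1} = (2019 - m_{i+1}^2)/d_i, a_{i+1} = floor((a_0 + m_{i+1})/d_{i+1}):
  m_1 = 1*44 - 0 = 44, d_1 = (2019 - 44^2)/1 = 83/1 = 83, a_1 = floor((44 + 44)/83) = 1.
  m_2 = 83*1 - 44 = 39, d_2 = (2019 - 39^2)/83 = 498/83 = 6, a_2 = floor((44 + 39)/6) = 13.
  m_3 = 6*13 - 39 = 39, d_3 = (2019 - 39^2)/6 = 498/6 = 83, a_3 = floor((44 + 39)/83) = 1.
  m_4 = 83*1 - 39 = 44, d_4 = (2019 - 44^2)/83 = 83/83 = 1, a_4 = floor((44 + 44)/1) = 88.
  m_5 = 1*88 - 44 = 44, d_5 = (2019 - 44^2)/1 = 83/1 = 83: (m_5, d_5) = (m_1, d_1) = (44, 83), so from here the quotients repeat a_1, ..., a_4; the period length is 4.
So sqrt(2019) = [44; (1, 13, 1, 88)] with period length k = 4.
k is even, so the fundamental solution of x^2 - 2019y^2 = 1 is (p_{k-1}, q_{k-1}) = (p_3, q_3); compute convergents through index 3.
Convergents (p_i = a_i*p_{i-1} + p_{i-2}, q_i = a_i*q_{i-1} + q_{i-2} with p_{-2}=0, p_{-1}=1, q_{-2}=1, q_{-1}=0):
  i=0: a_0=44, p_0 = 44*1 + 0 = 44, q_0 = 44*0 + 1 = 1.
  i=1: a_1=1, p_1 = 1*44 + 1 = 45, q_1 = 1*1 + 0 = 1.
  i=2: a_2=13, p_2 = 13*45 + 44 = 629, q_2 = 13*1 + 1 = 14.
  i=3: a_3=1, p_3 = 1*629 + 45 = 674, q_3 = 1*14 + 1 = 15.
Check: 674^2 - 2019*15^2 = 454276 - 454275 = 1, so (x, y) = (674, 15) solves the equation, and by the theorem it is the least positive solution.

(x, y) = (674, 15)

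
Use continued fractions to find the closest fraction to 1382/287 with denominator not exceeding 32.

Expand x = 1382/287 as a continued fraction with the Euclidean algorithm:
  1382 = 4*287 + 234, so a_0 = 4.
  287 = 1*234 + 53, so a_1 = 1.
  234 = 4*53 + 22, so a_2 = 4.
  53 = 2*22 + 9, so a_3 = 2.
  22 = 2*9 + 4, so a_4 = 2.
  9 = 2*4 + 1, so a_5 = 2.
  4 = 4*1 + 0, so a_6 = 4.
so x = [4; 1, 4, 2, 2, 2, 4].
Convergents (p_i = a_i*p_{i-1} + p_{i-2}, q_i = a_i*q_{i-1} + q_{i-2} with p_{-2}=0, p_{-1}=1, q_{-2}=1, q_{-1}=0), until the denominator exceeds 32:
  i=0: a_0=4, p_0 = 4*1 + 0 = 4, q_0 = 4*0 + 1 = 1.
  i=1: a_1=1, p_1 = 1*4 + 1 = 5, q_1 = 1*1 + 0 = 1.
  i=2: a_2=4, p_2 = 4*5 + 4 = 24, q_2 = 4*1 + 1 = 5.
  i=3: a_3=2, p_3 = 2*24 + 5 = 53, q_3 = 2*5 + 1 = 11.
  i=4: a_4=2, p_4 = 2*53 + 24 = 130, q_4 = 2*11 + 5 = 27.
  i=5: a_5=2, p_5 = 2*130 + 53 = 313, q_5 = 2*27 + 11 = 65.
q_5 = 65 > 32, so the last convergent with denominator <= 32 is p_4/q_4 = 130/27.
The closest fraction with denominator <= 32 is either p_4/q_4 or the intermediate fraction (k*p_4 + p_3)/(k*q_4 + q_3) with the largest k >= 1 whose denominator stays <= 32; these approach x as k grows, and every other convergent or intermediate fraction in range is farther away.
Largest k: floor((32 - q_3)/q_4) = floor((32 - 11)/27) = 0.
Since k = 0, no intermediate fraction beyond p_4/q_4 has denominator <= 32, so the convergent 130/27 is the closest (its error is |1382*27 - 130*287|/(287*27) = 4/7749).

130/27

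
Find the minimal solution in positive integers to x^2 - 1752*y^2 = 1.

(x, y) = (293, 7)

First expand sqrt(1752) as a continued fraction. With x_i = (sqrt(1752) + m_i)/d_i and (m_0, d_0) = (0, 1): a_0 = floor(sqrt(1752)) = 41, since 41^2 = 1681 <= 1752 < 1764 = 42^2.
Iterate m_{i+1} = d_i*a_i - m_i, d_{i+1} = (1752 - m_{i+1}^2)/d_i, a_{i+1} = floor((a_0 + m_{i+1})/d_{i+1}):
  m_1 = 1*41 - 0 = 41, d_1 = (1752 - 41^2)/1 = 71/1 = 71, a_1 = floor((41 + 41)/71) = 1.
  m_2 = 71*1 - 41 = 30, d_2 = (1752 - 30^2)/71 = 852/71 = 12, a_2 = floor((41 + 30)/12) = 5.
  m_3 = 12*5 - 30 = 30, d_3 = (1752 - 30^2)/12 = 852/12 = 71, a_3 = floor((41 + 30)/71) = 1.
  m_4 = 71*1 - 30 = 41, d_4 = (1752 - 41^2)/71 = 71/71 = 1, a_4 = floor((41 + 41)/1) = 82.
  m_5 = 1*82 - 41 = 41, d_5 = (1752 - 41^2)/1 = 71/1 = 71: (m_5, d_5) = (m_1, d_1) = (41, 71), so from here the quotients repeat a_1, ..., a_4; the period length is 4.
So sqrt(1752) = [41; (1, 5, 1, 82)] with period length k = 4.
k is even, so the fundamental solution of x^2 - 1752y^2 = 1 is (p_{k-1}, q_{k-1}) = (p_3, q_3); compute convergents through index 3.
Convergents (p_i = a_i*p_{i-1} + p_{i-2}, q_i = a_i*q_{i-1} + q_{i-2} with p_{-2}=0, p_{-1}=1, q_{-2}=1, q_{-1}=0):
  i=0: a_0=41, p_0 = 41*1 + 0 = 41, q_0 = 41*0 + 1 = 1.
  i=1: a_1=1, p_1 = 1*41 + 1 = 42, q_1 = 1*1 + 0 = 1.
  i=2: a_2=5, p_2 = 5*42 + 41 = 251, q_2 = 5*1 + 1 = 6.
  i=3: a_3=1, p_3 = 1*251 + 42 = 293, q_3 = 1*6 + 1 = 7.
Check: 293^2 - 1752*7^2 = 85849 - 85848 = 1, so (x, y) = (293, 7) solves the equation, and by the theorem it is the least positive solution.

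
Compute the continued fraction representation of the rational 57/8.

Run the Euclidean algorithm on 57 and 8; the successive quotients are the partial quotients a_0, a_1, ... (each step inverts the fractional part left over by the previous one):
  57 = 7*8 + 1, so a_0 = 7.
  8 = 8*1 + 0, so a_1 = 8.
The remainder reaches 0 after 2 divisions, so the expansion has 2 partial quotients, read off in order.

[7; 8]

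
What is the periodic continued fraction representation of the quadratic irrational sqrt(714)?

[26; (1, 2, 1, 1, 2, 1, 1, 2, 1, 52)]

Write x_i = (sqrt(714) + m_i)/d_i with (m_0, d_0) = (0, 1). a_0 = floor(sqrt(714)) = 26, since 26^2 = 676 <= 714 < 729 = 27^2.
Iterate m_{i+1} = d_i*a_i - m_i, d_{i+1} = (714 - m_{i+1}^2)/d_i, a_{i+1} = floor((a_0 + m_{i+1})/d_{i+1}):
  m_1 = 1*26 - 0 = 26, d_1 = (714 - 26^2)/1 = 38/1 = 38, a_1 = floor((26 + 26)/38) = 1.
  m_2 = 38*1 - 26 = 12, d_2 = (714 - 12^2)/38 = 570/38 = 15, a_2 = floor((26 + 12)/15) = 2.
  m_3 = 15*2 - 12 = 18, d_3 = (714 - 18^2)/15 = 390/15 = 26, a_3 = floor((26 + 18)/26) = 1.
  m_4 = 26*1 - 18 = 8, d_4 = (714 - 8^2)/26 = 650/26 = 25, a_4 = floor((26 + 8)/25) = 1.
  m_5 = 25*1 - 8 = 17, d_5 = (714 - 17^2)/25 = 425/25 = 17, a_5 = floor((26 + 17)/17) = 2.
  m_6 = 17*2 - 17 = 17, d_6 = (714 - 17^2)/17 = 425/17 = 25, a_6 = floor((26 + 17)/25) = 1.
  m_7 = 25*1 - 17 = 8, d_7 = (714 - 8^2)/25 = 650/25 = 26, a_7 = floor((26 + 8)/26) = 1.
  m_8 = 26*1 - 8 = 18, d_8 = (714 - 18^2)/26 = 390/26 = 15, a_8 = floor((26 + 18)/15) = 2.
  m_9 = 15*2 - 18 = 12, d_9 = (714 - 12^2)/15 = 570/15 = 38, a_9 = floor((26 + 12)/38) = 1.
  m_10 = 38*1 - 12 = 26, d_10 = (714 - 26^2)/38 = 38/38 = 1, a_10 = floor((26 + 26)/1) = 52.
  m_11 = 1*52 - 26 = 26, d_11 = (714 - 26^2)/1 = 38/1 = 38: (m_11, d_11) = (m_1, d_1) = (26, 38), so from here the quotients repeat a_1, ..., a_10; the period length is 10.
Hence the expansion of sqrt(714) is a_0 = 26 followed by the repeating block 1, 2, 1, 1, 2, 1, 1, 2, 1, 52 (period 10).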